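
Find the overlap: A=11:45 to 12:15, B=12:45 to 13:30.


0 minutes

Meeting A: 705-735 (in minutes from midnight)
Meeting B: 765-810
Overlap start = max(705, 765) = 765
Overlap end = min(735, 810) = 735
Overlap = max(0, 735 - 765) = 0 min


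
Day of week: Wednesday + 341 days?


Start: Wednesday (index 2)
(2 + 341) mod 7
= 343 mod 7
= 0
Index 0 → Monday

Monday


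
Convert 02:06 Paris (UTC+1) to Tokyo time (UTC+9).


10:06

Time difference = UTC+9 - UTC+1 = +8 hours
New hour = (2 + 8) mod 24
= 10 mod 24 = 10
Minutes unchanged → 10:06


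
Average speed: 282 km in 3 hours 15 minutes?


Distance: 282 km
Time: 3h 15m = 195 min = 195/60 = 13/4 hours
Speed = 282 ÷ (13/4) = 282 × 4 / 13 = 1128/13 ≈ 86.8 km/h

86.8 km/h


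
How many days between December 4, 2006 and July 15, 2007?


From December 4, 2006 to July 15, 2007
Rest of December 2006: 31 - 4 = 27
Full months: January 31, February 2007 28, March 31, April 30, May 31, June 30
Days into July 2007: 15
Total = 27 + 31 + 28 + 31 + 30 + 31 + 30 + 15 = 223 days

223 days


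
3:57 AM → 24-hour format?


Input: 3:57 AM
AM hour stays: 3

03:57


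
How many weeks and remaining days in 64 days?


Weeks: 64 ÷ 7 = 9 remainder 1

9 weeks 1 days


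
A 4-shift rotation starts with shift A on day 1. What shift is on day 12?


Shift D

Shifts: A, B, C, D
Start: A (index 0)
Day 12: (0 + 12 - 1) mod 4
= 11 mod 4
= 3
Index 3 → shift D


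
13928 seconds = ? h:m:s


3h 52m 8s

Hours: 13928 ÷ 3600 = 3 remainder 3128
Minutes: 3128 ÷ 60 = 52 remainder 8
Seconds: 8


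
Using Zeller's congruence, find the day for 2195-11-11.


Wednesday

Zeller's congruence:
q=11, m=11, k=95, j=21
h = (11 + ⌊13×12/5⌋ + 95 + ⌊95/4⌋ + ⌊21/4⌋ - 2×21) mod 7
= (11 + 31 + 95 + 23 + 5 - 42) mod 7
= 123 mod 7 = 4
h=4 → Wednesday


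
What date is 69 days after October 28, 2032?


January 5, 2033

Start: October 28, 2032
Add 69 days
October 28 → November 1: 31 - 28 + 1 = 4 days (69 - 4 = 65 left)
November 1 → December 1: 30 - 1 + 1 = 30 days (65 - 30 = 35 left)
December 1 → January 1: 31 - 1 + 1 = 31 days (35 - 31 = 4 left)
January 1 + 4 = January 5, 2033


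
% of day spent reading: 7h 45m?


32.3%

Time: 465 minutes
Day: 1440 minutes
Percentage = (465/1440) × 100 ≈ 32.3%


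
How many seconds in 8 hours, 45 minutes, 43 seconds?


Hours: 8 × 3600 = 28800
Minutes: 45 × 60 = 2700
Seconds: 43
Total = 28800 + 2700 + 43 = 31543

31543 seconds


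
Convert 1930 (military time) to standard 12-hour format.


7:30 PM

Hour: 19
19 - 12 = 7 → PM


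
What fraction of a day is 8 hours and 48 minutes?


0.3667 (36.67%)

Total minutes: 8×60 + 48 = 528
Day = 24×60 = 1440 minutes
Fraction = 528/1440 ≈ 0.3667
As a percentage: 528/1440 × 100 ≈ 36.67%


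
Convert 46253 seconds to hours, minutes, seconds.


12h 50m 53s

Hours: 46253 ÷ 3600 = 12 remainder 3053
Minutes: 3053 ÷ 60 = 50 remainder 53
Seconds: 53


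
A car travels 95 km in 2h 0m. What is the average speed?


47.5 km/h

Distance: 95 km
Time: 2 hours
Speed = 95 / 2 = 47.5 km/h


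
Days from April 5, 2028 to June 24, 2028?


From April 5, 2028 to June 24, 2028
Rest of April 2028: 30 - 5 = 25
Full months: May 31
Days into June 2028: 24
Total = 25 + 31 + 24 = 80 days

80 days


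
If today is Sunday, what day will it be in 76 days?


Saturday

Start: Sunday (index 6)
(6 + 76) mod 7
= 82 mod 7
= 5
Index 5 → Saturday


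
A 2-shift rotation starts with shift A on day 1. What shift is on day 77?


Shifts: A, B
Start: A (index 0)
Day 77: (0 + 77 - 1) mod 2
= 76 mod 2
= 0
Index 0 → shift A

Shift A


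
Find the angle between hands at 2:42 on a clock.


171.0°

Hour hand = 2×30 + 42×0.5 = 81.0°
Minute hand = 42×6 = 252°
Difference = |81.0 - 252| = 171.0°


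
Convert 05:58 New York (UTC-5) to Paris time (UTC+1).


11:58

Time difference = UTC+1 - UTC-5 = +6 hours
New hour = (5 + 6) mod 24
= 11 mod 24 = 11
Minutes unchanged → 11:58


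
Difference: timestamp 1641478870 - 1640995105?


483765 seconds (134.4 hours / 5.60 days)

Difference = 1641478870 - 1640995105 = 483765 seconds
In hours: 483765 / 3600 ≈ 134.4
In days: 483765 / 86400 ≈ 5.60


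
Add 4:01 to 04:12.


Start: 252 minutes from midnight
Add: 241 minutes
Total: 493 minutes
Hours: 493 ÷ 60 = 8 remainder 13

08:13


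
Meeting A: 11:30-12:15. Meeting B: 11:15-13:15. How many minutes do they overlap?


45 minutes

Meeting A: 690-735 (in minutes from midnight)
Meeting B: 675-795
Overlap start = max(690, 675) = 690
Overlap end = min(735, 795) = 735
Overlap = max(0, 735 - 690) = 45 min


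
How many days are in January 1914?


31 days

Month: January (month 1)
January has 31 days


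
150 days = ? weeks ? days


21 weeks 3 days

Weeks: 150 ÷ 7 = 21 remainder 3


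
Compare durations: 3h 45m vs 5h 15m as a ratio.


Duration 1: 225 minutes
Duration 2: 315 minutes
Ratio = 225:315
GCD = 45
Simplified = 5:7
As a decimal: 5/7 ≈ 0.71

5:7 (0.71)


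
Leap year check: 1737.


Rules: divisible by 4 AND (not by 100 OR by 400)
1737 ÷ 4 = 434 remainder 1 → not divisible by 4
Not divisible by 4 → not a leap year

No


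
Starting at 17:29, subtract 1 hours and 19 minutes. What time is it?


16:10

Start: 1049 minutes from midnight
Subtract: 79 minutes
Remaining: 1049 - 79 = 970
Hours: 16, Minutes: 10


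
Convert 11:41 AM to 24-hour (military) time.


Input: 11:41 AM
AM hour stays: 11

11:41


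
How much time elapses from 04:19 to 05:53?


End time in minutes: 5×60 + 53 = 353
Start time in minutes: 4×60 + 19 = 259
Difference = 353 - 259 = 94 minutes
= 1 hours 34 minutes

1h 34m


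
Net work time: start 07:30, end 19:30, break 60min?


11h 0m (660 minutes)

Total time = (19×60+30) - (7×60+30)
= 1170 - 450 = 720 min
Minus break: 720 - 60 = 660 min
= 11h 0m


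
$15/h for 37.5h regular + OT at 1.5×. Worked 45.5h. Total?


Regular: 37.5h × $15 = $562.50
Overtime: 45.5 - 37.5 = 8.0h
OT pay: 8.0h × $15 × 1.5 = $180.00
Total = $562.50 + $180.00 = $742.50

$742.50


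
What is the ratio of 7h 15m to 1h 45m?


Duration 1: 435 minutes
Duration 2: 105 minutes
Ratio = 435:105
GCD = 15
Simplified = 29:7
As a decimal: 29/7 ≈ 4.14

29:7 (4.14)


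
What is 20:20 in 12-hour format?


Hour: 20
20 - 12 = 8 → PM

8:20 PM


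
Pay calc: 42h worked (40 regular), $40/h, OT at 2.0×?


Regular: 40h × $40 = $1600.00
Overtime: 42 - 40 = 2h
OT pay: 2h × $40 × 2.0 = $160.00
Total = $1600.00 + $160.00 = $1760.00

$1760.00


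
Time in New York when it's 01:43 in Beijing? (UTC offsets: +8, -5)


12:43 (previous day)

Time difference = UTC-5 - UTC+8 = -13 hours
New hour = (1 -13) mod 24
= -12 mod 24 = 12
Minutes unchanged → 12:43; -12 < 0 → previous day


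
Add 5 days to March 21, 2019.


March 26, 2019

Start: March 21, 2019
Add 5 days
March 21 + 5 = March 26, 2019


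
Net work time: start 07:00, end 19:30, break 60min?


11h 30m (690 minutes)

Total time = (19×60+30) - (7×60+0)
= 1170 - 420 = 750 min
Minus break: 750 - 60 = 690 min
= 11h 30m


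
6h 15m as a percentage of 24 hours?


0.2604 (26.04%)

Total minutes: 6×60 + 15 = 375
Day = 24×60 = 1440 minutes
Fraction = 375/1440 ≈ 0.2604
As a percentage: 375/1440 × 100 ≈ 26.04%


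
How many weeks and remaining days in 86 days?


Weeks: 86 ÷ 7 = 12 remainder 2

12 weeks 2 days


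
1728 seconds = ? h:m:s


0h 28m 48s

Hours: 1728 ÷ 3600 = 0 remainder 1728
Minutes: 1728 ÷ 60 = 28 remainder 48
Seconds: 48


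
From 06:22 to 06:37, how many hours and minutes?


0h 15m

End time in minutes: 6×60 + 37 = 397
Start time in minutes: 6×60 + 22 = 382
Difference = 397 - 382 = 15 minutes
= 0 hours 15 minutes


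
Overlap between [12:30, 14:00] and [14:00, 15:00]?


Meeting A: 750-840 (in minutes from midnight)
Meeting B: 840-900
Overlap start = max(750, 840) = 840
Overlap end = min(840, 900) = 840
Overlap = max(0, 840 - 840) = 0 min

0 minutes


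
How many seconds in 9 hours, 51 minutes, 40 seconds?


35500 seconds

Hours: 9 × 3600 = 32400
Minutes: 51 × 60 = 3060
Seconds: 40
Total = 32400 + 3060 + 40 = 35500


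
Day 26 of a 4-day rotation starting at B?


Shifts: A, B, C, D
Start: B (index 1)
Day 26: (1 + 26 - 1) mod 4
= 26 mod 4
= 2
Index 2 → shift C

Shift C


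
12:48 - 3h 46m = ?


Start: 768 minutes from midnight
Subtract: 226 minutes
Remaining: 768 - 226 = 542
Hours: 9, Minutes: 2

09:02


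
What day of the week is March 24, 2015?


Tuesday

Zeller's congruence:
q=24, m=3, k=15, j=20
h = (24 + ⌊13×4/5⌋ + 15 + ⌊15/4⌋ + ⌊20/4⌋ - 2×20) mod 7
= (24 + 10 + 15 + 3 + 5 - 40) mod 7
= 17 mod 7 = 3
h=3 → Tuesday


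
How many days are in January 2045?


Month: January (month 1)
January has 31 days

31 days


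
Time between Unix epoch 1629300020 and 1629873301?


Difference = 1629873301 - 1629300020 = 573281 seconds
In hours: 573281 / 3600 ≈ 159.2
In days: 573281 / 86400 ≈ 6.64

573281 seconds (159.2 hours / 6.64 days)


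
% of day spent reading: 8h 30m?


35.4%

Time: 510 minutes
Day: 1440 minutes
Percentage = (510/1440) × 100 ≈ 35.4%


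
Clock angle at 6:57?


133.5°

Hour hand = 6×30 + 57×0.5 = 208.5°
Minute hand = 57×6 = 342°
Difference = |208.5 - 342| = 133.5°


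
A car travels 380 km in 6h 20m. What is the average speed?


Distance: 380 km
Time: 6h 20m = 380 min = 380/60 = 19/3 hours
Speed = 380 ÷ (19/3) = 380 × 3 / 19 = 1140/19 = 60.0 km/h

60.0 km/h


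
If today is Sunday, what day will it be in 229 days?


Start: Sunday (index 6)
(6 + 229) mod 7
= 235 mod 7
= 4
Index 4 → Friday

Friday


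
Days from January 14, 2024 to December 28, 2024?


349 days

From January 14, 2024 to December 28, 2024
Rest of January 2024: 31 - 14 = 17
Full months: February 2024 29, March 31, April 30, May 31, June 30, July 31, August 31, September 30, October 31, November 30
Days into December 2024: 28
Total = 17 + 29 + 31 + 30 + 31 + 30 + 31 + 31 + 30 + 31 + 30 + 28 = 349 days


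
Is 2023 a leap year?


Rules: divisible by 4 AND (not by 100 OR by 400)
2023 ÷ 4 = 505 remainder 3 → not divisible by 4
Not divisible by 4 → not a leap year

No


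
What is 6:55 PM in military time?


18:55

Input: 6:55 PM
PM: 6 + 12 = 18


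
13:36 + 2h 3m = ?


Start: 816 minutes from midnight
Add: 123 minutes
Total: 939 minutes
Hours: 939 ÷ 60 = 15 remainder 39

15:39


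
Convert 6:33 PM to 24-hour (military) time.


18:33

Input: 6:33 PM
PM: 6 + 12 = 18


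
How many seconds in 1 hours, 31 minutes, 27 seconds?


5487 seconds

Hours: 1 × 3600 = 3600
Minutes: 31 × 60 = 1860
Seconds: 27
Total = 3600 + 1860 + 27 = 5487


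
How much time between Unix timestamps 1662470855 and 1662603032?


Difference = 1662603032 - 1662470855 = 132177 seconds
In hours: 132177 / 3600 ≈ 36.7
In days: 132177 / 86400 ≈ 1.53

132177 seconds (36.7 hours / 1.53 days)


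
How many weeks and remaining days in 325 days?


46 weeks 3 days

Weeks: 325 ÷ 7 = 46 remainder 3


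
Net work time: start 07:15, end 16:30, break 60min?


Total time = (16×60+30) - (7×60+15)
= 990 - 435 = 555 min
Minus break: 555 - 60 = 495 min
= 8h 15m

8h 15m (495 minutes)


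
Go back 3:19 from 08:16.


Start: 496 minutes from midnight
Subtract: 199 minutes
Remaining: 496 - 199 = 297
Hours: 4, Minutes: 57

04:57


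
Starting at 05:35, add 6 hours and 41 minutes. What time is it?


12:16

Start: 335 minutes from midnight
Add: 401 minutes
Total: 736 minutes
Hours: 736 ÷ 60 = 12 remainder 16


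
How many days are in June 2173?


30 days

Month: June (month 6)
June has 30 days


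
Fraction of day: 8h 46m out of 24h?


Total minutes: 8×60 + 46 = 526
Day = 24×60 = 1440 minutes
Fraction = 526/1440 ≈ 0.3653
As a percentage: 526/1440 × 100 ≈ 36.53%

0.3653 (36.53%)


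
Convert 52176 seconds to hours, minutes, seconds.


Hours: 52176 ÷ 3600 = 14 remainder 1776
Minutes: 1776 ÷ 60 = 29 remainder 36
Seconds: 36

14h 29m 36s


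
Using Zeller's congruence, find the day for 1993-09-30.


Zeller's congruence:
q=30, m=9, k=93, j=19
h = (30 + ⌊13×10/5⌋ + 93 + ⌊93/4⌋ + ⌊19/4⌋ - 2×19) mod 7
= (30 + 26 + 93 + 23 + 4 - 38) mod 7
= 138 mod 7 = 5
h=5 → Thursday

Thursday


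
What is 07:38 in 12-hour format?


Hour: 7
7 < 12 → AM

7:38 AM


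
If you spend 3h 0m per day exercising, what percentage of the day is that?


Time: 180 minutes
Day: 1440 minutes
Percentage = (180/1440) × 100 = 12.5%

12.5%


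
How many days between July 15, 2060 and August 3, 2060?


19 days

From July 15, 2060 to August 3, 2060
Rest of July 2060: 31 - 15 = 16
Days into August 2060: 3
Total = 16 + 3 = 19 days


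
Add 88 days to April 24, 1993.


Start: April 24, 1993
Add 88 days
April 24 → May 1: 30 - 24 + 1 = 7 days (88 - 7 = 81 left)
May 1 → June 1: 31 - 1 + 1 = 31 days (81 - 31 = 50 left)
June 1 → July 1: 30 - 1 + 1 = 30 days (50 - 30 = 20 left)
July 1 + 20 = July 21, 1993

July 21, 1993


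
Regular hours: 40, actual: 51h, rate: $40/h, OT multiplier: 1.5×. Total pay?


Regular: 40h × $40 = $1600.00
Overtime: 51 - 40 = 11h
OT pay: 11h × $40 × 1.5 = $660.00
Total = $1600.00 + $660.00 = $2260.00

$2260.00


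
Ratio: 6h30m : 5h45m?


Duration 1: 390 minutes
Duration 2: 345 minutes
Ratio = 390:345
GCD = 15
Simplified = 26:23
As a decimal: 26/23 ≈ 1.13

26:23 (1.13)


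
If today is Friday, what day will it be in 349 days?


Thursday

Start: Friday (index 4)
(4 + 349) mod 7
= 353 mod 7
= 3
Index 3 → Thursday


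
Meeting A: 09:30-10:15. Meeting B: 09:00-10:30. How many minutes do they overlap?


Meeting A: 570-615 (in minutes from midnight)
Meeting B: 540-630
Overlap start = max(570, 540) = 570
Overlap end = min(615, 630) = 615
Overlap = max(0, 615 - 570) = 45 min

45 minutes


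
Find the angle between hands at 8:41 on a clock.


14.5°

Hour hand = 8×30 + 41×0.5 = 260.5°
Minute hand = 41×6 = 246°
Difference = |260.5 - 246| = 14.5°


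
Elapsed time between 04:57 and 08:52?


End time in minutes: 8×60 + 52 = 532
Start time in minutes: 4×60 + 57 = 297
Difference = 532 - 297 = 235 minutes
= 3 hours 55 minutes

3h 55m


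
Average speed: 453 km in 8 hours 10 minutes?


55.5 km/h

Distance: 453 km
Time: 8h 10m = 490 min = 490/60 = 49/6 hours
Speed = 453 ÷ (49/6) = 453 × 6 / 49 = 2718/49 ≈ 55.5 km/h


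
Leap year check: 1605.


Rules: divisible by 4 AND (not by 100 OR by 400)
1605 ÷ 4 = 401 remainder 1 → not divisible by 4
Not divisible by 4 → not a leap year

No


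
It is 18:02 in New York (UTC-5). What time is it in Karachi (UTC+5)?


04:02 (next day)

Time difference = UTC+5 - UTC-5 = +10 hours
New hour = (18 + 10) mod 24
= 28 mod 24 = 4
Minutes unchanged → 04:02; 28 ≥ 24 → next day


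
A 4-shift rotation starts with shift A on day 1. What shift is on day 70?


Shift B

Shifts: A, B, C, D
Start: A (index 0)
Day 70: (0 + 70 - 1) mod 4
= 69 mod 4
= 1
Index 1 → shift B


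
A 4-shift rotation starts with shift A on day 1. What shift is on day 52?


Shift D

Shifts: A, B, C, D
Start: A (index 0)
Day 52: (0 + 52 - 1) mod 4
= 51 mod 4
= 3
Index 3 → shift D


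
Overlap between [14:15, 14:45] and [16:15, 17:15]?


Meeting A: 855-885 (in minutes from midnight)
Meeting B: 975-1035
Overlap start = max(855, 975) = 975
Overlap end = min(885, 1035) = 885
Overlap = max(0, 885 - 975) = 0 min

0 minutes


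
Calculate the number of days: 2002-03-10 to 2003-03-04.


359 days

From March 10, 2002 to March 4, 2003
Rest of March 2002: 31 - 10 = 21
Full months: April 30, May 31, June 30, July 31, August 31, September 30, October 31, November 30, December 31, January 31, February 2003 28
Days into March 2003: 4
Total = 21 + 30 + 31 + 30 + 31 + 31 + 30 + 31 + 30 + 31 + 31 + 28 + 4 = 359 days


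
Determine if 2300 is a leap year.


Rules: divisible by 4 AND (not by 100 OR by 400)
2300 ÷ 4 = 575 exactly → divisible by 4
2300 ÷ 100 = 23 exactly → divisible by 100
2300 ÷ 400 = 5 remainder 300 → not divisible by 400
Divisible by 100 but not by 400 → not a leap year

No


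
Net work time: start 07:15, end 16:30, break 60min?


8h 15m (495 minutes)

Total time = (16×60+30) - (7×60+15)
= 990 - 435 = 555 min
Minus break: 555 - 60 = 495 min
= 8h 15m


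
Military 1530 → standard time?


3:30 PM

Hour: 15
15 - 12 = 3 → PM


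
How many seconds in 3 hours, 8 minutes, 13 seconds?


11293 seconds

Hours: 3 × 3600 = 10800
Minutes: 8 × 60 = 480
Seconds: 13
Total = 10800 + 480 + 13 = 11293


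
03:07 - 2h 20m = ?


Start: 187 minutes from midnight
Subtract: 140 minutes
Remaining: 187 - 140 = 47
Hours: 0, Minutes: 47

00:47


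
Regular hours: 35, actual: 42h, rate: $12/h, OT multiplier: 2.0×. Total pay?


Regular: 35h × $12 = $420.00
Overtime: 42 - 35 = 7h
OT pay: 7h × $12 × 2.0 = $168.00
Total = $420.00 + $168.00 = $588.00

$588.00


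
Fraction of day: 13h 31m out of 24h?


Total minutes: 13×60 + 31 = 811
Day = 24×60 = 1440 minutes
Fraction = 811/1440 ≈ 0.5632
As a percentage: 811/1440 × 100 ≈ 56.32%

0.5632 (56.32%)


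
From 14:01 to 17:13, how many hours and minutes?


End time in minutes: 17×60 + 13 = 1033
Start time in minutes: 14×60 + 1 = 841
Difference = 1033 - 841 = 192 minutes
= 3 hours 12 minutes

3h 12m


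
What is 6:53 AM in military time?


Input: 6:53 AM
AM hour stays: 6

06:53


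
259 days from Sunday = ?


Start: Sunday (index 6)
(6 + 259) mod 7
= 265 mod 7
= 6
Index 6 → Sunday

Sunday


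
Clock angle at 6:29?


20.5°

Hour hand = 6×30 + 29×0.5 = 194.5°
Minute hand = 29×6 = 174°
Difference = |194.5 - 174| = 20.5°


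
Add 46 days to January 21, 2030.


March 8, 2030

Start: January 21, 2030
Add 46 days
January 21 → February 1: 31 - 21 + 1 = 11 days (46 - 11 = 35 left)
February 1 → March 1: 28 - 1 + 1 = 28 days (35 - 28 = 7 left)
March 1 + 7 = March 8, 2030


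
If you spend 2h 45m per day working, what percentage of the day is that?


11.5%

Time: 165 minutes
Day: 1440 minutes
Percentage = (165/1440) × 100 ≈ 11.5%


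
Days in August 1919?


Month: August (month 8)
August has 31 days

31 days


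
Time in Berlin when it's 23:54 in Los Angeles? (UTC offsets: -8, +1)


Time difference = UTC+1 - UTC-8 = +9 hours
New hour = (23 + 9) mod 24
= 32 mod 24 = 8
Minutes unchanged → 08:54; 32 ≥ 24 → next day

08:54 (next day)


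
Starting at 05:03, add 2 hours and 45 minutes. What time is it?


Start: 303 minutes from midnight
Add: 165 minutes
Total: 468 minutes
Hours: 468 ÷ 60 = 7 remainder 48

07:48


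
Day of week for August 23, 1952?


Saturday

Zeller's congruence:
q=23, m=8, k=52, j=19
h = (23 + ⌊13×9/5⌋ + 52 + ⌊52/4⌋ + ⌊19/4⌋ - 2×19) mod 7
= (23 + 23 + 52 + 13 + 4 - 38) mod 7
= 77 mod 7 = 0
h=0 → Saturday


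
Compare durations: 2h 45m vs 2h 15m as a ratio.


Duration 1: 165 minutes
Duration 2: 135 minutes
Ratio = 165:135
GCD = 15
Simplified = 11:9
As a decimal: 11/9 ≈ 1.22

11:9 (1.22)


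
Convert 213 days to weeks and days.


30 weeks 3 days

Weeks: 213 ÷ 7 = 30 remainder 3


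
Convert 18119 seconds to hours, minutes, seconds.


5h 1m 59s

Hours: 18119 ÷ 3600 = 5 remainder 119
Minutes: 119 ÷ 60 = 1 remainder 59
Seconds: 59


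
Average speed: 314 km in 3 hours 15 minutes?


Distance: 314 km
Time: 3h 15m = 195 min = 195/60 = 13/4 hours
Speed = 314 ÷ (13/4) = 314 × 4 / 13 = 1256/13 ≈ 96.6 km/h

96.6 km/h


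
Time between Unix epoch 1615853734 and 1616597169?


743435 seconds (206.5 hours / 8.60 days)

Difference = 1616597169 - 1615853734 = 743435 seconds
In hours: 743435 / 3600 ≈ 206.5
In days: 743435 / 86400 ≈ 8.60


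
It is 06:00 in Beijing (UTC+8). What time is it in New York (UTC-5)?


Time difference = UTC-5 - UTC+8 = -13 hours
New hour = (6 -13) mod 24
= -7 mod 24 = 17
Minutes unchanged → 17:00; -7 < 0 → previous day

17:00 (previous day)


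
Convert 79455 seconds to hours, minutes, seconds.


22h 4m 15s

Hours: 79455 ÷ 3600 = 22 remainder 255
Minutes: 255 ÷ 60 = 4 remainder 15
Seconds: 15


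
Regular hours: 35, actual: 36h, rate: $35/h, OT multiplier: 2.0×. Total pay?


$1295.00

Regular: 35h × $35 = $1225.00
Overtime: 36 - 35 = 1h
OT pay: 1h × $35 × 2.0 = $70.00
Total = $1225.00 + $70.00 = $1295.00


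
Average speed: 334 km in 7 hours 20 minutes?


Distance: 334 km
Time: 7h 20m = 440 min = 440/60 = 22/3 hours
Speed = 334 ÷ (22/3) = 334 × 3 / 22 = 1002/22 ≈ 45.5 km/h

45.5 km/h


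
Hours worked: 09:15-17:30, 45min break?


7h 30m (450 minutes)

Total time = (17×60+30) - (9×60+15)
= 1050 - 555 = 495 min
Minus break: 495 - 45 = 450 min
= 7h 30m


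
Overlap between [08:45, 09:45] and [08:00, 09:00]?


15 minutes

Meeting A: 525-585 (in minutes from midnight)
Meeting B: 480-540
Overlap start = max(525, 480) = 525
Overlap end = min(585, 540) = 540
Overlap = max(0, 540 - 525) = 15 min


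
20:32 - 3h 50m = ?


16:42

Start: 1232 minutes from midnight
Subtract: 230 minutes
Remaining: 1232 - 230 = 1002
Hours: 16, Minutes: 42


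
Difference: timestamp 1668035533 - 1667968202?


Difference = 1668035533 - 1667968202 = 67331 seconds
In hours: 67331 / 3600 ≈ 18.7
In days: 67331 / 86400 ≈ 0.78

67331 seconds (18.7 hours / 0.78 days)


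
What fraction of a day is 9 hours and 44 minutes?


Total minutes: 9×60 + 44 = 584
Day = 24×60 = 1440 minutes
Fraction = 584/1440 ≈ 0.4056
As a percentage: 584/1440 × 100 ≈ 40.56%

0.4056 (40.56%)


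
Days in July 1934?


31 days

Month: July (month 7)
July has 31 days


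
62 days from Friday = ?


Start: Friday (index 4)
(4 + 62) mod 7
= 66 mod 7
= 3
Index 3 → Thursday

Thursday


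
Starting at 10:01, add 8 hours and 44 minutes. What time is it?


18:45

Start: 601 minutes from midnight
Add: 524 minutes
Total: 1125 minutes
Hours: 1125 ÷ 60 = 18 remainder 45


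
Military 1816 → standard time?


6:16 PM

Hour: 18
18 - 12 = 6 → PM


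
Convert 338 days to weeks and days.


48 weeks 2 days

Weeks: 338 ÷ 7 = 48 remainder 2


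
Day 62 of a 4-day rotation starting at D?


Shifts: A, B, C, D
Start: D (index 3)
Day 62: (3 + 62 - 1) mod 4
= 64 mod 4
= 0
Index 0 → shift A

Shift A


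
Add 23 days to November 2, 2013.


November 25, 2013

Start: November 2, 2013
Add 23 days
November 2 + 23 = November 25, 2013


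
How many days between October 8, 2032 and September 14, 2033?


341 days

From October 8, 2032 to September 14, 2033
Rest of October 2032: 31 - 8 = 23
Full months: November 30, December 31, January 31, February 2033 28, March 31, April 30, May 31, June 30, July 31, August 31
Days into September 2033: 14
Total = 23 + 30 + 31 + 31 + 28 + 31 + 30 + 31 + 30 + 31 + 31 + 14 = 341 days


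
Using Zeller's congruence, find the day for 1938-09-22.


Zeller's congruence:
q=22, m=9, k=38, j=19
h = (22 + ⌊13×10/5⌋ + 38 + ⌊38/4⌋ + ⌊19/4⌋ - 2×19) mod 7
= (22 + 26 + 38 + 9 + 4 - 38) mod 7
= 61 mod 7 = 5
h=5 → Thursday

Thursday


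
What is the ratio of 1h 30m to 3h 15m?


Duration 1: 90 minutes
Duration 2: 195 minutes
Ratio = 90:195
GCD = 15
Simplified = 6:13
As a decimal: 6/13 ≈ 0.46

6:13 (0.46)


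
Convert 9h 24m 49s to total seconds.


Hours: 9 × 3600 = 32400
Minutes: 24 × 60 = 1440
Seconds: 49
Total = 32400 + 1440 + 49 = 33889

33889 seconds


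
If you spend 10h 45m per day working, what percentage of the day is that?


44.8%

Time: 645 minutes
Day: 1440 minutes
Percentage = (645/1440) × 100 ≈ 44.8%


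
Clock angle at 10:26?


Hour hand = 10×30 + 26×0.5 = 313.0°
Minute hand = 26×6 = 156°
Difference = |313.0 - 156| = 157.0°

157.0°


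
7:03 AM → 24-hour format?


Input: 7:03 AM
AM hour stays: 7

07:03


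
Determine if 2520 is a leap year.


Yes

Rules: divisible by 4 AND (not by 100 OR by 400)
2520 ÷ 4 = 630 exactly → divisible by 4
2520 ÷ 100 = 25 remainder 20 → not divisible by 100
Divisible by 4 but not by 100 → leap year


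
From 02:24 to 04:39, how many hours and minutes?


End time in minutes: 4×60 + 39 = 279
Start time in minutes: 2×60 + 24 = 144
Difference = 279 - 144 = 135 minutes
= 2 hours 15 minutes

2h 15m


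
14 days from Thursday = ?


Thursday

Start: Thursday (index 3)
(3 + 14) mod 7
= 17 mod 7
= 3
Index 3 → Thursday


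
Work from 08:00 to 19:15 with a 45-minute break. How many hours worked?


10h 30m (630 minutes)

Total time = (19×60+15) - (8×60+0)
= 1155 - 480 = 675 min
Minus break: 675 - 45 = 630 min
= 10h 30m


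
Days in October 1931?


Month: October (month 10)
October has 31 days

31 days


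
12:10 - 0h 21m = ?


Start: 730 minutes from midnight
Subtract: 21 minutes
Remaining: 730 - 21 = 709
Hours: 11, Minutes: 49

11:49


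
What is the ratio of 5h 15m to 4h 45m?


Duration 1: 315 minutes
Duration 2: 285 minutes
Ratio = 315:285
GCD = 15
Simplified = 21:19
As a decimal: 21/19 ≈ 1.11

21:19 (1.11)


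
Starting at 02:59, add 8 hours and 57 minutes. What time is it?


Start: 179 minutes from midnight
Add: 537 minutes
Total: 716 minutes
Hours: 716 ÷ 60 = 11 remainder 56

11:56


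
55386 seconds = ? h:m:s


15h 23m 6s

Hours: 55386 ÷ 3600 = 15 remainder 1386
Minutes: 1386 ÷ 60 = 23 remainder 6
Seconds: 6


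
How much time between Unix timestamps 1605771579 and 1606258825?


487246 seconds (135.3 hours / 5.64 days)

Difference = 1606258825 - 1605771579 = 487246 seconds
In hours: 487246 / 3600 ≈ 135.3
In days: 487246 / 86400 ≈ 5.64


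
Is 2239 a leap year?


Rules: divisible by 4 AND (not by 100 OR by 400)
2239 ÷ 4 = 559 remainder 3 → not divisible by 4
Not divisible by 4 → not a leap year

No


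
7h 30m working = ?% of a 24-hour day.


Time: 450 minutes
Day: 1440 minutes
Percentage = (450/1440) × 100 ≈ 31.3%

31.3%


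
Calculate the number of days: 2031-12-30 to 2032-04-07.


From December 30, 2031 to April 7, 2032
Rest of December 2031: 31 - 30 = 1
Full months: January 31, February 2032 29, March 31
Days into April 2032: 7
Total = 1 + 31 + 29 + 31 + 7 = 99 days

99 days


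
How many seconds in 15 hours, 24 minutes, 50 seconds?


55490 seconds

Hours: 15 × 3600 = 54000
Minutes: 24 × 60 = 1440
Seconds: 50
Total = 54000 + 1440 + 50 = 55490


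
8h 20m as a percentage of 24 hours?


Total minutes: 8×60 + 20 = 500
Day = 24×60 = 1440 minutes
Fraction = 500/1440 ≈ 0.3472
As a percentage: 500/1440 × 100 ≈ 34.72%

0.3472 (34.72%)


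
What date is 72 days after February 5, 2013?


April 18, 2013

Start: February 5, 2013
Add 72 days
February 5 → March 1: 28 - 5 + 1 = 24 days (72 - 24 = 48 left)
March 1 → April 1: 31 - 1 + 1 = 31 days (48 - 31 = 17 left)
April 1 + 17 = April 18, 2013


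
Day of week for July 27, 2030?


Saturday

Zeller's congruence:
q=27, m=7, k=30, j=20
h = (27 + ⌊13×8/5⌋ + 30 + ⌊30/4⌋ + ⌊20/4⌋ - 2×20) mod 7
= (27 + 20 + 30 + 7 + 5 - 40) mod 7
= 49 mod 7 = 0
h=0 → Saturday


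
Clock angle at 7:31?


Hour hand = 7×30 + 31×0.5 = 225.5°
Minute hand = 31×6 = 186°
Difference = |225.5 - 186| = 39.5°

39.5°


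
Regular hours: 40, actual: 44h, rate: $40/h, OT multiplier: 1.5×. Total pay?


Regular: 40h × $40 = $1600.00
Overtime: 44 - 40 = 4h
OT pay: 4h × $40 × 1.5 = $240.00
Total = $1600.00 + $240.00 = $1840.00

$1840.00


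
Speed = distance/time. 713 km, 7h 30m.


Distance: 713 km
Time: 7h 30m = 450 min = 450/60 = 15/2 hours
Speed = 713 ÷ (15/2) = 713 × 2 / 15 = 1426/15 ≈ 95.1 km/h

95.1 km/h


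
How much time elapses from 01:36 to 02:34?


End time in minutes: 2×60 + 34 = 154
Start time in minutes: 1×60 + 36 = 96
Difference = 154 - 96 = 58 minutes
= 0 hours 58 minutes

0h 58m


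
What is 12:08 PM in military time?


Input: 12:08 PM
12 PM → 12 (noon)

12:08


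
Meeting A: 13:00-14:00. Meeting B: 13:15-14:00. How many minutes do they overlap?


45 minutes

Meeting A: 780-840 (in minutes from midnight)
Meeting B: 795-840
Overlap start = max(780, 795) = 795
Overlap end = min(840, 840) = 840
Overlap = max(0, 840 - 795) = 45 min


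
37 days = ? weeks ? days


5 weeks 2 days

Weeks: 37 ÷ 7 = 5 remainder 2


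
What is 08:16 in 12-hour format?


Hour: 8
8 < 12 → AM

8:16 AM


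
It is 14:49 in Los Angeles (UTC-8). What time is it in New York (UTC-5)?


17:49

Time difference = UTC-5 - UTC-8 = +3 hours
New hour = (14 + 3) mod 24
= 17 mod 24 = 17
Minutes unchanged → 17:49


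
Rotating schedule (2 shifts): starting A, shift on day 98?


Shifts: A, B
Start: A (index 0)
Day 98: (0 + 98 - 1) mod 2
= 97 mod 2
= 1
Index 1 → shift B

Shift B


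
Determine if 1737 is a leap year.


Rules: divisible by 4 AND (not by 100 OR by 400)
1737 ÷ 4 = 434 remainder 1 → not divisible by 4
Not divisible by 4 → not a leap year

No


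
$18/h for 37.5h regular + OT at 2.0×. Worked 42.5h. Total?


$855.00

Regular: 37.5h × $18 = $675.00
Overtime: 42.5 - 37.5 = 5.0h
OT pay: 5.0h × $18 × 2.0 = $180.00
Total = $675.00 + $180.00 = $855.00


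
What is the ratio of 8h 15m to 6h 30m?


33:26 (1.27)

Duration 1: 495 minutes
Duration 2: 390 minutes
Ratio = 495:390
GCD = 15
Simplified = 33:26
As a decimal: 33/26 ≈ 1.27


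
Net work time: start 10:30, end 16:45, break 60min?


Total time = (16×60+45) - (10×60+30)
= 1005 - 630 = 375 min
Minus break: 375 - 60 = 315 min
= 5h 15m

5h 15m (315 minutes)


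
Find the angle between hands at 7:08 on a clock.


Hour hand = 7×30 + 8×0.5 = 214.0°
Minute hand = 8×6 = 48°
Difference = |214.0 - 48| = 166.0°

166.0°


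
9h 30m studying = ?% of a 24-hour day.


39.6%

Time: 570 minutes
Day: 1440 minutes
Percentage = (570/1440) × 100 ≈ 39.6%


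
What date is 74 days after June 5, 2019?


Start: June 5, 2019
Add 74 days
June 5 → July 1: 30 - 5 + 1 = 26 days (74 - 26 = 48 left)
July 1 → August 1: 31 - 1 + 1 = 31 days (48 - 31 = 17 left)
August 1 + 17 = August 18, 2019

August 18, 2019


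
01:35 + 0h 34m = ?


02:09

Start: 95 minutes from midnight
Add: 34 minutes
Total: 129 minutes
Hours: 129 ÷ 60 = 2 remainder 9


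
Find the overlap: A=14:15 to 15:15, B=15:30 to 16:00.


0 minutes

Meeting A: 855-915 (in minutes from midnight)
Meeting B: 930-960
Overlap start = max(855, 930) = 930
Overlap end = min(915, 960) = 915
Overlap = max(0, 915 - 930) = 0 min


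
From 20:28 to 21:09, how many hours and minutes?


End time in minutes: 21×60 + 9 = 1269
Start time in minutes: 20×60 + 28 = 1228
Difference = 1269 - 1228 = 41 minutes
= 0 hours 41 minutes

0h 41m


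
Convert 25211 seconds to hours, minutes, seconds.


7h 0m 11s

Hours: 25211 ÷ 3600 = 7 remainder 11
Minutes: 11 ÷ 60 = 0 remainder 11
Seconds: 11


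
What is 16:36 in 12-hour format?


Hour: 16
16 - 12 = 4 → PM

4:36 PM


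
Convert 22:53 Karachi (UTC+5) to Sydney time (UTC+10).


03:53 (next day)

Time difference = UTC+10 - UTC+5 = +5 hours
New hour = (22 + 5) mod 24
= 27 mod 24 = 3
Minutes unchanged → 03:53; 27 ≥ 24 → next day


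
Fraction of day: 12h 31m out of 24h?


0.5215 (52.15%)

Total minutes: 12×60 + 31 = 751
Day = 24×60 = 1440 minutes
Fraction = 751/1440 ≈ 0.5215
As a percentage: 751/1440 × 100 ≈ 52.15%


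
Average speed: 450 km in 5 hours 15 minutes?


Distance: 450 km
Time: 5h 15m = 315 min = 315/60 = 21/4 hours
Speed = 450 ÷ (21/4) = 450 × 4 / 21 = 1800/21 ≈ 85.7 km/h

85.7 km/h


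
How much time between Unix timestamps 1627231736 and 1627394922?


Difference = 1627394922 - 1627231736 = 163186 seconds
In hours: 163186 / 3600 ≈ 45.3
In days: 163186 / 86400 ≈ 1.89

163186 seconds (45.3 hours / 1.89 days)


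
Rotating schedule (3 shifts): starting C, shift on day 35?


Shift A

Shifts: A, B, C
Start: C (index 2)
Day 35: (2 + 35 - 1) mod 3
= 36 mod 3
= 0
Index 0 → shift A


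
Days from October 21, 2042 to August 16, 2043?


From October 21, 2042 to August 16, 2043
Rest of October 2042: 31 - 21 = 10
Full months: November 30, December 31, January 31, February 2043 28, March 31, April 30, May 31, June 30, July 31
Days into August 2043: 16
Total = 10 + 30 + 31 + 31 + 28 + 31 + 30 + 31 + 30 + 31 + 16 = 299 days

299 days


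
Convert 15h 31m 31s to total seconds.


Hours: 15 × 3600 = 54000
Minutes: 31 × 60 = 1860
Seconds: 31
Total = 54000 + 1860 + 31 = 55891

55891 seconds


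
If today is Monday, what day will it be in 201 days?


Saturday

Start: Monday (index 0)
(0 + 201) mod 7
= 201 mod 7
= 5
Index 5 → Saturday


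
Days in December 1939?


31 days

Month: December (month 12)
December has 31 days


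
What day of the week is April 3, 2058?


Wednesday

Zeller's congruence:
q=3, m=4, k=58, j=20
h = (3 + ⌊13×5/5⌋ + 58 + ⌊58/4⌋ + ⌊20/4⌋ - 2×20) mod 7
= (3 + 13 + 58 + 14 + 5 - 40) mod 7
= 53 mod 7 = 4
h=4 → Wednesday


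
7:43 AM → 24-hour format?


Input: 7:43 AM
AM hour stays: 7

07:43


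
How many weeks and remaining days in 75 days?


Weeks: 75 ÷ 7 = 10 remainder 5

10 weeks 5 days


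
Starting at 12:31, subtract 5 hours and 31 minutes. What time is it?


Start: 751 minutes from midnight
Subtract: 331 minutes
Remaining: 751 - 331 = 420
Hours: 7, Minutes: 0

07:00


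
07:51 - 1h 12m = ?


06:39

Start: 471 minutes from midnight
Subtract: 72 minutes
Remaining: 471 - 72 = 399
Hours: 6, Minutes: 39


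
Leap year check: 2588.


Yes

Rules: divisible by 4 AND (not by 100 OR by 400)
2588 ÷ 4 = 647 exactly → divisible by 4
2588 ÷ 100 = 25 remainder 88 → not divisible by 100
Divisible by 4 but not by 100 → leap year


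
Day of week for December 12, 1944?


Tuesday

Zeller's congruence:
q=12, m=12, k=44, j=19
h = (12 + ⌊13×13/5⌋ + 44 + ⌊44/4⌋ + ⌊19/4⌋ - 2×19) mod 7
= (12 + 33 + 44 + 11 + 4 - 38) mod 7
= 66 mod 7 = 3
h=3 → Tuesday


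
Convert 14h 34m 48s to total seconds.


52488 seconds

Hours: 14 × 3600 = 50400
Minutes: 34 × 60 = 2040
Seconds: 48
Total = 50400 + 2040 + 48 = 52488


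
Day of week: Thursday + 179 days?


Start: Thursday (index 3)
(3 + 179) mod 7
= 182 mod 7
= 0
Index 0 → Monday

Monday


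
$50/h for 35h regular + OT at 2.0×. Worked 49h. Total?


$3150.00

Regular: 35h × $50 = $1750.00
Overtime: 49 - 35 = 14h
OT pay: 14h × $50 × 2.0 = $1400.00
Total = $1750.00 + $1400.00 = $3150.00


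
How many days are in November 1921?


30 days

Month: November (month 11)
November has 30 days


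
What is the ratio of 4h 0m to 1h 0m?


Duration 1: 240 minutes
Duration 2: 60 minutes
Ratio = 240:60
GCD = 60
Simplified = 4:1
As a decimal: 4/1 = 4.00

4:1 (4.00)


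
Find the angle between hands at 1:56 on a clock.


Hour hand = 1×30 + 56×0.5 = 58.0°
Minute hand = 56×6 = 336°
Difference = |58.0 - 336| = 278.0°
Since > 180°: 360 - 278.0 = 82.0°

82.0°


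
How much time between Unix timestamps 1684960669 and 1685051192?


Difference = 1685051192 - 1684960669 = 90523 seconds
In hours: 90523 / 3600 ≈ 25.1
In days: 90523 / 86400 ≈ 1.05

90523 seconds (25.1 hours / 1.05 days)


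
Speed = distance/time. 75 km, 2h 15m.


33.3 km/h

Distance: 75 km
Time: 2h 15m = 135 min = 135/60 = 9/4 hours
Speed = 75 ÷ (9/4) = 75 × 4 / 9 = 300/9 ≈ 33.3 km/h


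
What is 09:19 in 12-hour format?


9:19 AM

Hour: 9
9 < 12 → AM


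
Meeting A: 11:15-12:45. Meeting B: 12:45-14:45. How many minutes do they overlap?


0 minutes

Meeting A: 675-765 (in minutes from midnight)
Meeting B: 765-885
Overlap start = max(675, 765) = 765
Overlap end = min(765, 885) = 765
Overlap = max(0, 765 - 765) = 0 min


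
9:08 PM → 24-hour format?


Input: 9:08 PM
PM: 9 + 12 = 21

21:08


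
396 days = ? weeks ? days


Weeks: 396 ÷ 7 = 56 remainder 4

56 weeks 4 days


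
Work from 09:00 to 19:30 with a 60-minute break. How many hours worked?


9h 30m (570 minutes)

Total time = (19×60+30) - (9×60+0)
= 1170 - 540 = 630 min
Minus break: 630 - 60 = 570 min
= 9h 30m


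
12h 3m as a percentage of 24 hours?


0.5021 (50.21%)

Total minutes: 12×60 + 3 = 723
Day = 24×60 = 1440 minutes
Fraction = 723/1440 ≈ 0.5021
As a percentage: 723/1440 × 100 ≈ 50.21%


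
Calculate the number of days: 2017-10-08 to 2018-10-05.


362 days

From October 8, 2017 to October 5, 2018
Rest of October 2017: 31 - 8 = 23
Full months: November 30, December 31, January 31, February 2018 28, March 31, April 30, May 31, June 30, July 31, August 31, September 30
Days into October 2018: 5
Total = 23 + 30 + 31 + 31 + 28 + 31 + 30 + 31 + 30 + 31 + 31 + 30 + 5 = 362 days


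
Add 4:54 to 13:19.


Start: 799 minutes from midnight
Add: 294 minutes
Total: 1093 minutes
Hours: 1093 ÷ 60 = 18 remainder 13

18:13


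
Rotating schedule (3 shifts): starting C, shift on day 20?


Shift A

Shifts: A, B, C
Start: C (index 2)
Day 20: (2 + 20 - 1) mod 3
= 21 mod 3
= 0
Index 0 → shift A


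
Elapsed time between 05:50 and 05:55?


End time in minutes: 5×60 + 55 = 355
Start time in minutes: 5×60 + 50 = 350
Difference = 355 - 350 = 5 minutes
= 0 hours 5 minutes

0h 5m


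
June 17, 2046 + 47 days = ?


August 3, 2046

Start: June 17, 2046
Add 47 days
June 17 → July 1: 30 - 17 + 1 = 14 days (47 - 14 = 33 left)
July 1 → August 1: 31 - 1 + 1 = 31 days (33 - 31 = 2 left)
August 1 + 2 = August 3, 2046


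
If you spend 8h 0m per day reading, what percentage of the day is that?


33.3%

Time: 480 minutes
Day: 1440 minutes
Percentage = (480/1440) × 100 ≈ 33.3%


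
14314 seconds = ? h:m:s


Hours: 14314 ÷ 3600 = 3 remainder 3514
Minutes: 3514 ÷ 60 = 58 remainder 34
Seconds: 34

3h 58m 34s


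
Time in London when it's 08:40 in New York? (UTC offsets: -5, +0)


13:40

Time difference = UTC+0 - UTC-5 = +5 hours
New hour = (8 + 5) mod 24
= 13 mod 24 = 13
Minutes unchanged → 13:40


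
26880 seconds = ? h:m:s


7h 28m 0s

Hours: 26880 ÷ 3600 = 7 remainder 1680
Minutes: 1680 ÷ 60 = 28 remainder 0
Seconds: 0


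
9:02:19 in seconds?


Hours: 9 × 3600 = 32400
Minutes: 2 × 60 = 120
Seconds: 19
Total = 32400 + 120 + 19 = 32539

32539 seconds


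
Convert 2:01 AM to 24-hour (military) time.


02:01

Input: 2:01 AM
AM hour stays: 2


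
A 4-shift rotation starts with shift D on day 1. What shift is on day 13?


Shifts: A, B, C, D
Start: D (index 3)
Day 13: (3 + 13 - 1) mod 4
= 15 mod 4
= 3
Index 3 → shift D

Shift D


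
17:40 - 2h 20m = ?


Start: 1060 minutes from midnight
Subtract: 140 minutes
Remaining: 1060 - 140 = 920
Hours: 15, Minutes: 20

15:20


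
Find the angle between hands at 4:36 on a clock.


78.0°

Hour hand = 4×30 + 36×0.5 = 138.0°
Minute hand = 36×6 = 216°
Difference = |138.0 - 216| = 78.0°


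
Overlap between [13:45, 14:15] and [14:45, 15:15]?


0 minutes

Meeting A: 825-855 (in minutes from midnight)
Meeting B: 885-915
Overlap start = max(825, 885) = 885
Overlap end = min(855, 915) = 855
Overlap = max(0, 855 - 885) = 0 min


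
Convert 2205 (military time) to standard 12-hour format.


10:05 PM

Hour: 22
22 - 12 = 10 → PM


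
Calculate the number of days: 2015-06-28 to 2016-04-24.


301 days

From June 28, 2015 to April 24, 2016
Rest of June 2015: 30 - 28 = 2
Full months: July 31, August 31, September 30, October 31, November 30, December 31, January 31, February 2016 29, March 31
Days into April 2016: 24
Total = 2 + 31 + 31 + 30 + 31 + 30 + 31 + 31 + 29 + 31 + 24 = 301 days
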